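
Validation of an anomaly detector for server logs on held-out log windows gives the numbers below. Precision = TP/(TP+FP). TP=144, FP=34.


Precision = TP/(TP+FP)
= 144/(144+34)
= 144/178 = 80.9%

80.9%


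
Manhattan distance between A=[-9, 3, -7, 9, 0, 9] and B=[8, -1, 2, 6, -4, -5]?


d = |-9-8| + |3+ 1| + |-7-2| + |9-6| + |0+ 4| + |9+ 5|
  = 17 + 4 + 9 + 3 + 4 + 14
  = 51

51


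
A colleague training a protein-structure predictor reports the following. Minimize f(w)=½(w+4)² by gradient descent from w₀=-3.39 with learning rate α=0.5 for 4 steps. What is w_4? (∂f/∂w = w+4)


step 1: grad = -3.39+4 = 0.61; w = -3.39 - 0.5·(0.61) = -3.695
step 2: grad = -3.695+4 = 0.305; w = -3.695 - 0.5·(0.305) = -3.8475
step 3: grad = -3.8475+4 = 0.1525; w = -3.8475 - 0.5·(0.1525) = -3.92375
step 4: grad = -3.92375+4 = 0.07625; w = -3.92375 - 0.5·(0.07625) = -3.961875

-3.961875


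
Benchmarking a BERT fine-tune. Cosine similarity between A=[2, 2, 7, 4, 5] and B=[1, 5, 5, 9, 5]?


A·B = 2·1 + 2·5 + 7·5 + 4·9 + 5·5 = 108
‖A‖ = √98 = 9.8995, ‖B‖ = √157 = 12.53
cos = 108/(√98·√157) = 108/√15386 = 0.8707

0.8707


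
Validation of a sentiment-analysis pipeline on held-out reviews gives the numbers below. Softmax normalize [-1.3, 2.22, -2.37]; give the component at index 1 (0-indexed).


Exponentials: e^-1.3=0.2725, e^2.22=9.2073, e^-2.37=0.0935
Sum = 9.5733
Softmax = [0.0285, 0.9618, 0.0098]
p[1] = 9.2073/9.5733 = 0.9618

0.9618


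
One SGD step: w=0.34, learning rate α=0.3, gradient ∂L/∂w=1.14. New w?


w_new = w - α·∇
= 0.34 - 0.3·1.14
= 0.34 - 0.342
= -0.002

-0.002


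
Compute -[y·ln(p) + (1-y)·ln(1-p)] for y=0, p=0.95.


BCE = -[y·ln(p) + (1-y)·ln(1-p)]
= -0 - 1·ln(1-0.95)
= -ln(0.05) = 2.9957

2.9957


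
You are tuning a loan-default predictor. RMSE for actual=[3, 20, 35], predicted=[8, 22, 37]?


MSE = 33/3 = 11
RMSE = √(33/3) = 3.3166

3.3166


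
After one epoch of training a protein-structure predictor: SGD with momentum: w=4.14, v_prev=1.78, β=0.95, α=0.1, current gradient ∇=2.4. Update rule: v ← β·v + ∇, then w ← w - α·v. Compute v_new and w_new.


v_new = 0.95·1.78 + 2.4 = 1.691 + 2.4 = 4.091
w_new = 4.14 - 0.1·4.091 = 4.14 - 0.4091 = 3.7309

v_new=4.091, w_new=3.7309


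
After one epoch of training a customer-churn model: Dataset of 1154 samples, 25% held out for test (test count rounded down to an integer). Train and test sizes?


Test = ⌊1154·25/100⌋ = 288
Train = 1154 - 288 = 866

Train: 866, Test: 288


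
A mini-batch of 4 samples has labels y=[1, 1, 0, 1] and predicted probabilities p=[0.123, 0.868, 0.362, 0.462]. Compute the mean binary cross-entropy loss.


L[0] = -ln(0.123) = 2.0956
L[1] = -ln(0.868) = 0.1416
L[2] = -ln(1-0.362) = -ln(0.638) = 0.4494
L[3] = -ln(0.462) = 0.7722
mean = (2.0956 + 0.1416 + 0.4494 + 0.7722)/4 = 0.8647

0.8647


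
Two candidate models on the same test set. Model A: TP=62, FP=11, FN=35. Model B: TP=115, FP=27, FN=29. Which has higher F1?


Model A: P=62/73=0.8493, R=62/97=0.6392, F1=2PR/(P+R)=2TP/(2TP+FP+FN)=124/170=0.7294
Model B: P=115/142=0.8099, R=115/144=0.7986, F1=2PR/(P+R)=2TP/(2TP+FP+FN)=230/286=0.8042
0.7294 < 0.8042 → Model B

Model B


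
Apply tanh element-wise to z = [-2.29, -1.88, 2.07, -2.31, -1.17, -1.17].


tanh(-2.29) = -0.9797
tanh(-1.88) = -0.9545
tanh(2.07) = 0.9687
tanh(-2.31) = -0.9805
tanh(-1.17) = -0.8243
tanh(-1.17) = -0.8243
result = [-0.9797, -0.9545, 0.9687, -0.9805, -0.8243, -0.8243]

[-0.9797, -0.9545, 0.9687, -0.9805, -0.8243, -0.8243]


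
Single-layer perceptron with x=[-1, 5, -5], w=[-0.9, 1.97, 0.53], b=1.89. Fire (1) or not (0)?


z = (-1)·(-0.9) + (5)·(1.97) + (-5)·(0.53) + 1.89
  = 9.99
step(z) = 1 (z≥0)

1


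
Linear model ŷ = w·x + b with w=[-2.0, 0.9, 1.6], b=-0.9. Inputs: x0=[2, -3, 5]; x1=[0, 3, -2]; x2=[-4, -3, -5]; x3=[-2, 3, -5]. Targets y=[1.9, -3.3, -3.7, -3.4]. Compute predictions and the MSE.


ŷ0 = (-2.0)·(2) + (0.9)·(-3) + (1.6)·(5) - 0.9 = 0.4
ŷ1 = (-2.0)·(0) + (0.9)·(3) + (1.6)·(-2) - 0.9 = -1.4
ŷ2 = (-2.0)·(-4) + (0.9)·(-3) + (1.6)·(-5) - 0.9 = -3.6
ŷ3 = (-2.0)·(-2) + (0.9)·(3) + (1.6)·(-5) - 0.9 = -2.2
errors² = [2.25, 3.61, 0.01, 1.44]
MSE = 7.3100/4 = 1.8275

1.8275


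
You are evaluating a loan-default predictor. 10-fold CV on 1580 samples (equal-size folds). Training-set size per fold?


Fold size = 1580/10 = 158
Training per fold = 1580 - 158 = 1422

1422


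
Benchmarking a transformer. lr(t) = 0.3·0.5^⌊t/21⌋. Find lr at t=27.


n_drops = ⌊27/21⌋ = 1
lr = 0.3·0.5^1 = 0.3·0.5 = 0.15

0.15


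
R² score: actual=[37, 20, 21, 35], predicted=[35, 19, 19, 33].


ȳ = 28.25
SS_res = Σ(y-ŷ)² = 13
SS_tot = Σ(y-ȳ)² = 242.75
R² = 1 - SS_res/SS_tot = 1 - 0.0536 = 0.9464

0.9464


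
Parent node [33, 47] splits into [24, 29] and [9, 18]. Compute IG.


Parent = [33, 47], H_parent = 0.9778
H_left = 0.9936 (n=53), H_right = 0.9183 (n=27)
H_children = (53/80)·0.9936 + (27/80)·0.9183 = 0.9682
IG = 0.9778 - 0.9682 = 0.0096

0.0096


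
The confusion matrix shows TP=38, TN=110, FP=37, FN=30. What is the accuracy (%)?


Accuracy = (TP+TN)/(TP+TN+FP+FN)
= (38+110)/(215)
= 148/215 = 68.84%

68.84%


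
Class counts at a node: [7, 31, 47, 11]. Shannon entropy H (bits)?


Probabilities: [7/96, 31/96, 47/96, 11/96] ≈ [0.0729, 0.3229, 0.4896, 0.1146]
H = -((7/96)·log₂(7/96) + (31/96)·log₂(31/96) + (47/96)·log₂(47/96) + (11/96)·log₂(11/96))
  = 1.6646 bits

1.6646 bits


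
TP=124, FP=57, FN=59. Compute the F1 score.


Precision = 124/181 = 0.6851
Recall = 124/183 = 0.6776
F1 = 2·P·R/(P+R) = 2·TP/(2·TP+FP+FN) = 248/(248+57+59) = 248/364 = 0.6813

0.6813


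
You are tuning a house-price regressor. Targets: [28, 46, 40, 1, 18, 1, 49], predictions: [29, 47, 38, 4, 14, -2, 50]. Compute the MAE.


Absolute errors: |28-29|=1, |46-47|=1, |40-38|=2, |1-4|=3, |18-14|=4, |1+ 2|=3, |49-50|=1
Sum = 15
MAE = 15/7 = 15/7

15/7


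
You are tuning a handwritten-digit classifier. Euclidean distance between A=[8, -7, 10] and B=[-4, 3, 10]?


d = √((8+ 4)² + (-7-3)² + (10-10)²)
  = √(144 + 100 + 0)
  = √244 = 15.6205

15.6205


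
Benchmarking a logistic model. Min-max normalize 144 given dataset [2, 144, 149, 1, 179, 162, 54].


min=1, max=179
(144-1)/(179-1) = 143/178 = 0.8034

0.8034


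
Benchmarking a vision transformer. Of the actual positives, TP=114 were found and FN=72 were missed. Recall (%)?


Recall = TP/(TP+FN)
= 114/(114+72)
= 114/186 = 61.29%

61.29%


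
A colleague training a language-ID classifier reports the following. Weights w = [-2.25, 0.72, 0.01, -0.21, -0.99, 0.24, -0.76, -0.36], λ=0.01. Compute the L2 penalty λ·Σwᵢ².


‖w‖₂² = (-2.25)² + (0.72)² + (0.01)² + (-0.21)² + (-0.99)² + (0.24)² + (-0.76)² + (-0.36)²
     = 5.0625 + 0.5184 + 0.0001 + 0.0441 + 0.9801 + 0.0576 + 0.5776 + 0.1296
     = 7.37
λ·‖w‖₂² = 0.01·7.37 = 0.0737

0.0737


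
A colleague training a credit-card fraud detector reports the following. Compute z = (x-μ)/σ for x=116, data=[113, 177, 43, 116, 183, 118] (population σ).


μ = 125, σ = 46.6655
z = (116 - 125)/46.6655 = -0.1929

-0.1929


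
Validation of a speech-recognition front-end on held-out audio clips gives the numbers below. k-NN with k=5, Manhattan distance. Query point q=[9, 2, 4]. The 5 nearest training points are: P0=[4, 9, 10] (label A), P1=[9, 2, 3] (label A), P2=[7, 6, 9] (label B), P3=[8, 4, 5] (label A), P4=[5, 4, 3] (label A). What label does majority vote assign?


d(q,P0) = 18  (label A)
d(q,P1) = 1  (label A)
d(q,P2) = 11  (label B)
d(q,P3) = 4  (label A)
d(q,P4) = 7  (label A)
Votes: A=4, B=1
Majority → A

A


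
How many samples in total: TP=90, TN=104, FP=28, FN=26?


Total = TP + TN + FP + FN
= 90 + 104 + 28 + 26
= 248
(Predicted positive: 118, predicted negative: 130)

248


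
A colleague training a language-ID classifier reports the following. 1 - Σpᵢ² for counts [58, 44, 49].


Probabilities: [58/151, 44/151, 49/151] ≈ [0.3841, 0.2914, 0.3245]
Σpᵢ² = (3364 + 1936 + 2401)/151² = 7701/22801
Gini = 1 - Σpᵢ² = 1 - 7701/22801 = 0.6623

0.6623


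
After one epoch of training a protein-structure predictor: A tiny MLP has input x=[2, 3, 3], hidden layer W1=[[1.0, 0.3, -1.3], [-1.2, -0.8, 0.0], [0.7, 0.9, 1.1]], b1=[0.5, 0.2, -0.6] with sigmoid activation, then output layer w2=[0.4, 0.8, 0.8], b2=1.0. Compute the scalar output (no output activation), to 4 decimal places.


z1[0] = (1.0)·(2) + (0.3)·(3) + (-1.3)·(3) + 0.5 = -0.5
z1[1] = (-1.2)·(2) + (-0.8)·(3) + (0.0)·(3) + 0.2 = -4.6
z1[2] = (0.7)·(2) + (0.9)·(3) + (1.1)·(3) - 0.6 = 6.8
h = sigmoid(z1) = [0.3775, 0.01, 0.9989]
output = (0.4)·(0.3775) + (0.8)·(0.01) + (0.8)·(0.9989) + 1.0 = 1.9581

1.9581


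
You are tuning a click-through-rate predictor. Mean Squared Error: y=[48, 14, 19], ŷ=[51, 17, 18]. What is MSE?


Squared errors: (48-51)²=9, (14-17)²=9, (19-18)²=1
Sum = 19
MSE = 19/3 = 19/3

19/3


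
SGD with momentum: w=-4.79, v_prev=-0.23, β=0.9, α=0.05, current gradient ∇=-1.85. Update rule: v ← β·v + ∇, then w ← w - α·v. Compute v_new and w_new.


v_new = 0.9·-0.23 - 1.85 = -0.207 - 1.85 = -2.057
w_new = -4.79 - 0.05·-2.057 = -4.79 + 0.10285 = -4.68715

v_new=-2.057, w_new=-4.68715


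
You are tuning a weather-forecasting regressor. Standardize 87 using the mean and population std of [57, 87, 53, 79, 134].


μ = 82, σ = 28.9966
z = (87 - 82)/28.9966 = 0.1724

0.1724


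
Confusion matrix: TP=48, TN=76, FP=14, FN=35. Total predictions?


Total = TP + TN + FP + FN
= 48 + 76 + 14 + 35
= 173
(Predicted positive: 62, predicted negative: 111)

173


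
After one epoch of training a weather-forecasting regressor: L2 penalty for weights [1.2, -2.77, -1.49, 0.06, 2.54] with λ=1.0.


‖w‖₂² = (1.2)² + (-2.77)² + (-1.49)² + (0.06)² + (2.54)²
     = 1.44 + 7.6729 + 2.2201 + 0.0036 + 6.4516
     = 17.7882
λ·‖w‖₂² = 1.0·17.7882 = 17.7882

17.7882


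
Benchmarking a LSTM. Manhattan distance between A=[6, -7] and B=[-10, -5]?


d = |6+ 10| + |-7+ 5|
  = 16 + 2
  = 18

18


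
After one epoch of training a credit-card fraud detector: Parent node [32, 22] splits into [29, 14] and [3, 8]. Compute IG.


Parent = [32, 22], H_parent = 0.9751
H_left = 0.9103 (n=43), H_right = 0.8454 (n=11)
H_children = (43/54)·0.9103 + (11/54)·0.8454 = 0.8971
IG = 0.9751 - 0.8971 = 0.078

0.078


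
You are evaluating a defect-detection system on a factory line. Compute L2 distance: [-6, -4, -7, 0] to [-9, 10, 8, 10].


d = √((-6+ 9)² + (-4-10)² + (-7-8)² + (0-10)²)
  = √(9 + 196 + 225 + 100)
  = √530 = 23.0217

23.0217


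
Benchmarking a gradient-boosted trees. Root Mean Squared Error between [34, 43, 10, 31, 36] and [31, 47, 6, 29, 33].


MSE = 54/5 = 10.8
RMSE = √(54/5) = 3.2863

3.2863


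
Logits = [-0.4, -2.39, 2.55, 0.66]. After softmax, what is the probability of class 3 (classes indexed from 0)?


Exponentials: e^-0.4=0.6703, e^-2.39=0.0916, e^2.55=12.8071, e^0.66=1.9348
Sum = 15.5038
Softmax = [0.0432, 0.0059, 0.8261, 0.1248]
p[3] = 1.9348/15.5038 = 0.1248

0.1248


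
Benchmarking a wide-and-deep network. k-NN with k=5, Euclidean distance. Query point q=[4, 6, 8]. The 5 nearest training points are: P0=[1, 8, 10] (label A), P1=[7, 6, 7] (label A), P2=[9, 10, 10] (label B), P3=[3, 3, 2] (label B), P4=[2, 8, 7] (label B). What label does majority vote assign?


d(q,P0) = 4.1231  (label A)
d(q,P1) = 3.1623  (label A)
d(q,P2) = 6.7082  (label B)
d(q,P3) = 6.7823  (label B)
d(q,P4) = 3.0  (label B)
Votes: A=2, B=3
Majority → B

B


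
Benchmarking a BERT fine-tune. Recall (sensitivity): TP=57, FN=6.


Recall = TP/(TP+FN)
= 57/(57+6)
= 57/63 = 90.48%

90.48%


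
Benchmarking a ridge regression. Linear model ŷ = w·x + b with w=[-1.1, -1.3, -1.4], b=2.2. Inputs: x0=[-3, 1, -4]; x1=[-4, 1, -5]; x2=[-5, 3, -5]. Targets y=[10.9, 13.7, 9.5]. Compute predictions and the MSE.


ŷ0 = (-1.1)·(-3) + (-1.3)·(1) + (-1.4)·(-4) + 2.2 = 9.8
ŷ1 = (-1.1)·(-4) + (-1.3)·(1) + (-1.4)·(-5) + 2.2 = 12.3
ŷ2 = (-1.1)·(-5) + (-1.3)·(3) + (-1.4)·(-5) + 2.2 = 10.8
errors² = [1.21, 1.96, 1.69]
MSE = 4.8600/3 = 1.62

1.62


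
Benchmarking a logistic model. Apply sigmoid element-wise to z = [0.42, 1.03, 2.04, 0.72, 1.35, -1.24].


σ(0.42) = 1/(1+e^-0.42) = 0.6035
σ(1.03) = 1/(1+e^-1.03) = 0.7369
σ(2.04) = 1/(1+e^-2.04) = 0.8849
σ(0.72) = 1/(1+e^-0.72) = 0.6726
σ(1.35) = 1/(1+e^-1.35) = 0.7941
σ(-1.24) = 1/(1+e^1.24) = 0.2244
result = [0.6035, 0.7369, 0.8849, 0.6726, 0.7941, 0.2244]

[0.6035, 0.7369, 0.8849, 0.6726, 0.7941, 0.2244]


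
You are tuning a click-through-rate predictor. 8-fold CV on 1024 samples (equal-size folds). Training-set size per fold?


Fold size = 1024/8 = 128
Training per fold = 1024 - 128 = 896

896


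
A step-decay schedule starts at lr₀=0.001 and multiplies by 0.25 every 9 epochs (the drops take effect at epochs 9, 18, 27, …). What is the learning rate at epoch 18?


n_drops = ⌊18/9⌋ = 2
lr = 0.001·0.25^2 = 0.001·0.0625 = 0.0000625

0.0000625


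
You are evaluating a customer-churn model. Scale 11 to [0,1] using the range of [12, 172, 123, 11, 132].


min=11, max=172
(11-11)/(172-11) = 0/161 = 0.0

0.0


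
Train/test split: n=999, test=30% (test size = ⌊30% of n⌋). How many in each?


Test = ⌊999·30/100⌋ = 299
Train = 999 - 299 = 700

Train: 700, Test: 299


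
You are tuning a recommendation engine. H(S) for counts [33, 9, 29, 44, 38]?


Probabilities: [33/153, 9/153, 29/153, 44/153, 38/153] ≈ [0.2157, 0.0588, 0.1895, 0.2876, 0.2484]
H = -((33/153)·log₂(33/153) + (9/153)·log₂(9/153) + (29/153)·log₂(29/153) + (44/153)·log₂(44/153) + (38/153)·log₂(38/153))
  = 2.1887 bits

2.1887 bits


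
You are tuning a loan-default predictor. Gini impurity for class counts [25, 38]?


Probabilities: [25/63, 38/63] ≈ [0.3968, 0.6032]
Σpᵢ² = (625 + 1444)/63² = 2069/3969
Gini = 1 - Σpᵢ² = 1 - 2069/3969 = 0.4787

0.4787


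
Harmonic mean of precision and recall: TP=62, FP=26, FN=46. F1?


Precision = 62/88 = 0.7045
Recall = 62/108 = 0.5741
F1 = 2·P·R/(P+R) = 2·TP/(2·TP+FP+FN) = 124/(124+26+46) = 124/196 = 0.6327

0.6327


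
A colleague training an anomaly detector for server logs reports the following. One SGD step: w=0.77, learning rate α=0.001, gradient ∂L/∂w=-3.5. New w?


w_new = w - α·∇
= 0.77 - 0.001·-3.5
= 0.77 + 0.0035
= 0.7735

0.7735


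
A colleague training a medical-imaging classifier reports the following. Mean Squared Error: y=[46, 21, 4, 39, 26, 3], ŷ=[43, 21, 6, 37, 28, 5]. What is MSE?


Squared errors: (46-43)²=9, (21-21)²=0, (4-6)²=4, (39-37)²=4, (26-28)²=4, (3-5)²=4
Sum = 25
MSE = 25/6 = 25/6

25/6


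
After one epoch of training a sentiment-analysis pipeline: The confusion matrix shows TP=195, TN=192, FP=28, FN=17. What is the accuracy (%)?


Accuracy = (TP+TN)/(TP+TN+FP+FN)
= (195+192)/(432)
= 387/432 = 89.58%

89.58%


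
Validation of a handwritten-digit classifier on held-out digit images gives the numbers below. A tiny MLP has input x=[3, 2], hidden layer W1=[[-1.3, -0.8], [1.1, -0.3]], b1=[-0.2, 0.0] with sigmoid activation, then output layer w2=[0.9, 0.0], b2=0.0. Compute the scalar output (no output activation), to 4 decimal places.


z1[0] = (-1.3)·(3) + (-0.8)·(2) - 0.2 = -5.7
z1[1] = (1.1)·(3) + (-0.3)·(2) + 0.0 = 2.7
h = sigmoid(z1) = [0.0033, 0.937]
output = (0.9)·(0.0033) + (0.0)·(0.937) + 0.0 = 0.003

0.003


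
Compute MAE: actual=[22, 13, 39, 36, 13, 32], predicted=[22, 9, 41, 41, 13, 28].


Absolute errors: |22-22|=0, |13-9|=4, |39-41|=2, |36-41|=5, |13-13|=0, |32-28|=4
Sum = 15
MAE = 15/6 = 5/2

5/2


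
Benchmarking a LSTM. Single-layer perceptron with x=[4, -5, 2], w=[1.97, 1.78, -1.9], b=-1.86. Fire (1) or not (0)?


z = (4)·(1.97) + (-5)·(1.78) + (2)·(-1.9) - 1.86
  = -6.68
step(z) = 0 (z<0)

0


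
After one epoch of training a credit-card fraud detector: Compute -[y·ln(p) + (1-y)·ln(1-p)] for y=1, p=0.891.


BCE = -[y·ln(p) + (1-y)·ln(1-p)]
= -1·ln(0.891) - 0
= -ln(0.891) = 0.1154

0.1154


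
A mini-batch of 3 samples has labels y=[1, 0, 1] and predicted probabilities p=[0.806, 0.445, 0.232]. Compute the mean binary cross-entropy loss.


L[0] = -ln(0.806) = 0.2157
L[1] = -ln(1-0.445) = -ln(0.555) = 0.5888
L[2] = -ln(0.232) = 1.461
mean = (0.2157 + 0.5888 + 1.461)/3 = 0.7552

0.7552


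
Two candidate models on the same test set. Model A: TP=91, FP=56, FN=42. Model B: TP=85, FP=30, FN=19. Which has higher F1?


Model A: P=91/147=0.619, R=91/133=0.6842, F1=2PR/(P+R)=2TP/(2TP+FP+FN)=182/280=0.65
Model B: P=85/115=0.7391, R=85/104=0.8173, F1=2PR/(P+R)=2TP/(2TP+FP+FN)=170/219=0.7763
0.65 < 0.7763 → Model B

Model B


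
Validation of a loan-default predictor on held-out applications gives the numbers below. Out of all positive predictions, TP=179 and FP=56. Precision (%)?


Precision = TP/(TP+FP)
= 179/(179+56)
= 179/235 = 76.17%

76.17%


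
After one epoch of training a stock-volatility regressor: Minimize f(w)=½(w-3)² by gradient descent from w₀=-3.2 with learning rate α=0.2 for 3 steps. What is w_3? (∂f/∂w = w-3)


step 1: grad = -3.2-3 = -6.2; w = -3.2 - 0.2·(-6.2) = -1.96
step 2: grad = -1.96-3 = -4.96; w = -1.96 - 0.2·(-4.96) = -0.968
step 3: grad = -0.968-3 = -3.968; w = -0.968 - 0.2·(-3.968) = -0.1744

-0.1744


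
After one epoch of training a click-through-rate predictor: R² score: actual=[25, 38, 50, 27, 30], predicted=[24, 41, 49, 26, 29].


ȳ = 34
SS_res = Σ(y-ŷ)² = 13
SS_tot = Σ(y-ȳ)² = 418
R² = 1 - SS_res/SS_tot = 1 - 0.0311 = 0.9689

0.9689


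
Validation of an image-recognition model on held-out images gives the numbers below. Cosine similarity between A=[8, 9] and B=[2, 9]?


A·B = 8·2 + 9·9 = 97
‖A‖ = √145 = 12.0416, ‖B‖ = √85 = 9.2195
cos = 97/(√145·√85) = 97/√12325 = 0.8737

0.8737


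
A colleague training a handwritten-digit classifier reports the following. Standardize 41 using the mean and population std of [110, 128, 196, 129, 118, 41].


μ = 120.3333, σ = 45.2131
z = (41 - 120.3333)/45.2131 = -1.7547

-1.7547


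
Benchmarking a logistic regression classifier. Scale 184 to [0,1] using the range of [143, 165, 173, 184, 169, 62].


min=62, max=184
(184-62)/(184-62) = 122/122 = 1.0

1.0


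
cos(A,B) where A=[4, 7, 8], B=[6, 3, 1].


A·B = 4·6 + 7·3 + 8·1 = 53
‖A‖ = √129 = 11.3578, ‖B‖ = √46 = 6.7823
cos = 53/(√129·√46) = 53/√5934 = 0.688

0.688


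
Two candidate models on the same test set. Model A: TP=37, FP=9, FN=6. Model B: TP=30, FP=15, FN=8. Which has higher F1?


Model A: P=37/46=0.8043, R=37/43=0.8605, F1=2PR/(P+R)=2TP/(2TP+FP+FN)=74/89=0.8315
Model B: P=30/45=0.6667, R=30/38=0.7895, F1=2PR/(P+R)=2TP/(2TP+FP+FN)=60/83=0.7229
0.8315 > 0.7229 → Model A

Model A


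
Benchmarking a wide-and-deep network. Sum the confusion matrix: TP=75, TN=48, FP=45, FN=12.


Total = TP + TN + FP + FN
= 75 + 48 + 45 + 12
= 180
(Predicted positive: 120, predicted negative: 60)

180


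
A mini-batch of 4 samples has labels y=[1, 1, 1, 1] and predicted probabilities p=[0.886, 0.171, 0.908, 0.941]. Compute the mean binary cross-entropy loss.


L[0] = -ln(0.886) = 0.121
L[1] = -ln(0.171) = 1.7661
L[2] = -ln(0.908) = 0.0965
L[3] = -ln(0.941) = 0.0608
mean = (0.121 + 1.7661 + 0.0965 + 0.0608)/4 = 0.5111

0.5111


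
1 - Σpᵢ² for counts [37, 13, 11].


Probabilities: [37/61, 13/61, 11/61] ≈ [0.6066, 0.2131, 0.1803]
Σpᵢ² = (1369 + 169 + 121)/61² = 1659/3721
Gini = 1 - Σpᵢ² = 1 - 1659/3721 = 0.5542

0.5542


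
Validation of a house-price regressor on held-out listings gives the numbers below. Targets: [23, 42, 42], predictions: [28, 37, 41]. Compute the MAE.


Absolute errors: |23-28|=5, |42-37|=5, |42-41|=1
Sum = 11
MAE = 11/3 = 11/3

11/3


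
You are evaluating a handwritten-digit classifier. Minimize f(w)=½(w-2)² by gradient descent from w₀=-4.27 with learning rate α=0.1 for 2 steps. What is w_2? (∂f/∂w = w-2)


step 1: grad = -4.27-2 = -6.27; w = -4.27 - 0.1·(-6.27) = -3.643
step 2: grad = -3.643-2 = -5.643; w = -3.643 - 0.1·(-5.643) = -3.0787

-3.0787


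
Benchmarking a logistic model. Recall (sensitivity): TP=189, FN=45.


Recall = TP/(TP+FN)
= 189/(189+45)
= 189/234 = 80.77%

80.77%


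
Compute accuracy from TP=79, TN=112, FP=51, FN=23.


Accuracy = (TP+TN)/(TP+TN+FP+FN)
= (79+112)/(265)
= 191/265 = 72.08%

72.08%


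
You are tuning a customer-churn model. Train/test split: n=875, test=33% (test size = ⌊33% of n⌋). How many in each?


Test = ⌊875·33/100⌋ = 288
Train = 875 - 288 = 587

Train: 587, Test: 288


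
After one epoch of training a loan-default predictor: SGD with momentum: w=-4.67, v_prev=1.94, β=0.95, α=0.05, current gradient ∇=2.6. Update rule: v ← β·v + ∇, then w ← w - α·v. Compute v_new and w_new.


v_new = 0.95·1.94 + 2.6 = 1.843 + 2.6 = 4.443
w_new = -4.67 - 0.05·4.443 = -4.67 - 0.22215 = -4.89215

v_new=4.443, w_new=-4.89215


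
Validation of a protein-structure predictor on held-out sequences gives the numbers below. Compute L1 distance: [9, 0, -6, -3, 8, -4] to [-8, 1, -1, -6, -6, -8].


d = |9+ 8| + |0-1| + |-6+ 1| + |-3+ 6| + |8+ 6| + |-4+ 8|
  = 17 + 1 + 5 + 3 + 14 + 4
  = 44

44


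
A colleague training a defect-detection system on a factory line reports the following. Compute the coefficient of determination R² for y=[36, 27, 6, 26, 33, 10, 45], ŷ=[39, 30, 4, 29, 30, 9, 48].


ȳ = 26.1429
SS_res = Σ(y-ŷ)² = 50
SS_tot = Σ(y-ȳ)² = 1166.86
R² = 1 - SS_res/SS_tot = 1 - 0.0429 = 0.9571

0.9571


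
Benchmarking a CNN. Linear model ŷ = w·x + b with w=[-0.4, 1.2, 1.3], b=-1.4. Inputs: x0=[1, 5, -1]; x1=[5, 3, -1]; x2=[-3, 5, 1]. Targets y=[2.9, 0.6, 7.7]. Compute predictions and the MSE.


ŷ0 = (-0.4)·(1) + (1.2)·(5) + (1.3)·(-1) - 1.4 = 2.9
ŷ1 = (-0.4)·(5) + (1.2)·(3) + (1.3)·(-1) - 1.4 = -1.1
ŷ2 = (-0.4)·(-3) + (1.2)·(5) + (1.3)·(1) - 1.4 = 7.1
errors² = [0.0, 2.89, 0.36]
MSE = 3.2500/3 = 1.0833

1.0833


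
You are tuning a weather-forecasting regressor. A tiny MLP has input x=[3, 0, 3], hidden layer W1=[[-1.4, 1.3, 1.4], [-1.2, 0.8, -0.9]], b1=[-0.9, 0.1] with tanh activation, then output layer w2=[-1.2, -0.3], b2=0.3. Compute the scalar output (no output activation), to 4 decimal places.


z1[0] = (-1.4)·(3) + (1.3)·(0) + (1.4)·(3) - 0.9 = -0.9
z1[1] = (-1.2)·(3) + (0.8)·(0) + (-0.9)·(3) + 0.1 = -6.2
h = tanh(z1) = [-0.7163, -1.0]
output = (-1.2)·(-0.7163) + (-0.3)·(-1.0) + 0.3 = 1.4596

1.4596


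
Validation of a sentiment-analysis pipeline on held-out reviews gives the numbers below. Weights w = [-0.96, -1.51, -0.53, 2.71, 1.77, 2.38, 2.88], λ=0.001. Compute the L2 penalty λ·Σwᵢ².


‖w‖₂² = (-0.96)² + (-1.51)² + (-0.53)² + (2.71)² + (1.77)² + (2.38)² + (2.88)²
     = 0.9216 + 2.2801 + 0.2809 + 7.3441 + 3.1329 + 5.6644 + 8.2944
     = 27.9184
λ·‖w‖₂² = 0.001·27.9184 = 0.027918

0.027918


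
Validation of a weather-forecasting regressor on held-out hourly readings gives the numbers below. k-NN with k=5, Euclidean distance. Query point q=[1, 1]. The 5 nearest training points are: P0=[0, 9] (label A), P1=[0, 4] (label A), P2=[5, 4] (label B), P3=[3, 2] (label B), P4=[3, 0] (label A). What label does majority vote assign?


d(q,P0) = 8.0623  (label A)
d(q,P1) = 3.1623  (label A)
d(q,P2) = 5.0  (label B)
d(q,P3) = 2.2361  (label B)
d(q,P4) = 2.2361  (label A)
Votes: A=3, B=2
Majority → A

A


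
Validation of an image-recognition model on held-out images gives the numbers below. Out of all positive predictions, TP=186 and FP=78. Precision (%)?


Precision = TP/(TP+FP)
= 186/(186+78)
= 186/264 = 70.45%

70.45%


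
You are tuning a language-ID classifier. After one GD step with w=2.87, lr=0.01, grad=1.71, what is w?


w_new = w - α·∇
= 2.87 - 0.01·1.71
= 2.87 - 0.0171
= 2.8529

2.8529


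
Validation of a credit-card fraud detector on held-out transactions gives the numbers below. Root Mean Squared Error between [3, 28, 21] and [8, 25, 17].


MSE = 50/3 = 16.6667
RMSE = √(50/3) = 4.0825

4.0825


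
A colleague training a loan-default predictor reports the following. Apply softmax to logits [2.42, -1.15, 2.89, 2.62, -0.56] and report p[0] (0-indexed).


Exponentials: e^2.42=11.2459, e^-1.15=0.3166, e^2.89=17.9933, e^2.62=13.7357, e^-0.56=0.5712
Sum = 43.8627
Softmax = [0.2564, 0.0072, 0.4102, 0.3132, 0.013]
p[0] = 11.2459/43.8627 = 0.2564

0.2564


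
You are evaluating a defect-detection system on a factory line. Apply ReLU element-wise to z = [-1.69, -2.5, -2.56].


ReLU(-1.69) = max(0, -1.69) = 0.0
ReLU(-2.5) = max(0, -2.5) = 0.0
ReLU(-2.56) = max(0, -2.56) = 0.0
result = [0.0, 0.0, 0.0]

[0.0, 0.0, 0.0]


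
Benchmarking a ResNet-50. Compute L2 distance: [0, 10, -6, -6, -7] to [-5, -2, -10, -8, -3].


d = √((0+ 5)² + (10+ 2)² + (-6+ 10)² + (-6+ 8)² + (-7+ 3)²)
  = √(25 + 144 + 16 + 4 + 16)
  = √205 = 14.3178

14.3178


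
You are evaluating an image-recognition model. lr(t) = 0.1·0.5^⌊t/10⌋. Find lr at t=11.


n_drops = ⌊11/10⌋ = 1
lr = 0.1·0.5^1 = 0.1·0.5 = 0.05

0.05


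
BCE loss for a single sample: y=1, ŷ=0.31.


BCE = -[y·ln(p) + (1-y)·ln(1-p)]
= -1·ln(0.31) - 0
= -ln(0.31) = 1.1712

1.1712


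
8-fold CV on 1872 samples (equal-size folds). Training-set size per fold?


Fold size = 1872/8 = 234
Training per fold = 1872 - 234 = 1638

1638


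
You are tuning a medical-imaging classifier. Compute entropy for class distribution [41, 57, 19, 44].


Probabilities: [41/161, 57/161, 19/161, 44/161] ≈ [0.2547, 0.354, 0.118, 0.2733]
H = -((41/161)·log₂(41/161) + (57/161)·log₂(57/161) + (19/161)·log₂(19/161) + (44/161)·log₂(44/161))
  = 1.9082 bits

1.9082 bits


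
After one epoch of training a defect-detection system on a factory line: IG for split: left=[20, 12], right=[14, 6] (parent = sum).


Parent = [34, 18], H_parent = 0.9306
H_left = 0.9544 (n=32), H_right = 0.8813 (n=20)
H_children = (32/52)·0.9544 + (20/52)·0.8813 = 0.9263
IG = 0.9306 - 0.9263 = 0.0043

0.0043


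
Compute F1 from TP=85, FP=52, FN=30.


Precision = 85/137 = 0.6204
Recall = 85/115 = 0.7391
F1 = 2·P·R/(P+R) = 2·TP/(2·TP+FP+FN) = 170/(170+52+30) = 170/252 = 0.6746

0.6746


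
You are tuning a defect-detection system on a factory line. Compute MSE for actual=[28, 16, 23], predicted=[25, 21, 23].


Squared errors: (28-25)²=9, (16-21)²=25, (23-23)²=0
Sum = 34
MSE = 34/3 = 34/3

34/3


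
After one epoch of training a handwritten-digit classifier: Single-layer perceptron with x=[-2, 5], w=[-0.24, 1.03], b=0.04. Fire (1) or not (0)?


z = (-2)·(-0.24) + (5)·(1.03) + 0.04
  = 5.67
step(z) = 1 (z≥0)

1


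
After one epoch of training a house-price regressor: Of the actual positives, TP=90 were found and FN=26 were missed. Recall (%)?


Recall = TP/(TP+FN)
= 90/(90+26)
= 90/116 = 77.59%

77.59%


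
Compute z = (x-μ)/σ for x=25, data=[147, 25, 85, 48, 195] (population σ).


μ = 100, σ = 62.9095
z = (25 - 100)/62.9095 = -1.1922

-1.1922


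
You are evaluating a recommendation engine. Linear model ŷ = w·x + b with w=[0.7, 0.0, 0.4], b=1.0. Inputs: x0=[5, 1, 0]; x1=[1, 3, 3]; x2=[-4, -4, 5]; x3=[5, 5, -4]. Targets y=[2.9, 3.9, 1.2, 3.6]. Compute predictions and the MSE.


ŷ0 = (0.7)·(5) + (0.0)·(1) + (0.4)·(0) + 1.0 = 4.5
ŷ1 = (0.7)·(1) + (0.0)·(3) + (0.4)·(3) + 1.0 = 2.9
ŷ2 = (0.7)·(-4) + (0.0)·(-4) + (0.4)·(5) + 1.0 = 0.2
ŷ3 = (0.7)·(5) + (0.0)·(5) + (0.4)·(-4) + 1.0 = 2.9
errors² = [2.56, 1.0, 1.0, 0.49]
MSE = 5.0500/4 = 1.2625

1.2625


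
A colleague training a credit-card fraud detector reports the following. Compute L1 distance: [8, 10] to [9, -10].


d = |8-9| + |10+ 10|
  = 1 + 20
  = 21

21


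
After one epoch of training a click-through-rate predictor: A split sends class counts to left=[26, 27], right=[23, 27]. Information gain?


Parent = [49, 54], H_parent = 0.9983
H_left = 0.9997 (n=53), H_right = 0.9954 (n=50)
H_children = (53/103)·0.9997 + (50/103)·0.9954 = 0.9976
IG = 0.9983 - 0.9976 = 0.0007

0.0007


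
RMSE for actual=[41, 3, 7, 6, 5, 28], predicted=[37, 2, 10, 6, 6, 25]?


MSE = 36/6 = 6
RMSE = √(36/6) = 2.4495

2.4495


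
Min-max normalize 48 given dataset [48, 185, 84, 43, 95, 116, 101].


min=43, max=185
(48-43)/(185-43) = 5/142 = 0.0352

0.0352


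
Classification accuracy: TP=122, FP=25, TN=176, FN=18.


Accuracy = (TP+TN)/(TP+TN+FP+FN)
= (122+176)/(341)
= 298/341 = 87.39%

87.39%


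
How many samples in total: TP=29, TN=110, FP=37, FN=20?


Total = TP + TN + FP + FN
= 29 + 110 + 37 + 20
= 196
(Predicted positive: 66, predicted negative: 130)

196


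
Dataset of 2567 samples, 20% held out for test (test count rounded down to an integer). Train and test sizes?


Test = ⌊2567·20/100⌋ = 513
Train = 2567 - 513 = 2054

Train: 2054, Test: 513


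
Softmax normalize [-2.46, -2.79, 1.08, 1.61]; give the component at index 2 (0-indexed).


Exponentials: e^-2.46=0.0854, e^-2.79=0.0614, e^1.08=2.9447, e^1.61=5.0028
Sum = 8.0943
Softmax = [0.0106, 0.0076, 0.3638, 0.6181]
p[2] = 2.9447/8.0943 = 0.3638

0.3638


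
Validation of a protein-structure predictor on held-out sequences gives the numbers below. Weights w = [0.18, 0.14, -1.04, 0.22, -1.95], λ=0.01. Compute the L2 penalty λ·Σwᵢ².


‖w‖₂² = (0.18)² + (0.14)² + (-1.04)² + (0.22)² + (-1.95)²
     = 0.0324 + 0.0196 + 1.0816 + 0.0484 + 3.8025
     = 4.9845
λ·‖w‖₂² = 0.01·4.9845 = 0.049845

0.049845


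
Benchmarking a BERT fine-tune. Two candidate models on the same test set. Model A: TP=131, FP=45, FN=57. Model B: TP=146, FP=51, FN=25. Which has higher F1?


Model A: P=131/176=0.7443, R=131/188=0.6968, F1=2PR/(P+R)=2TP/(2TP+FP+FN)=262/364=0.7198
Model B: P=146/197=0.7411, R=146/171=0.8538, F1=2PR/(P+R)=2TP/(2TP+FP+FN)=292/368=0.7935
0.7198 < 0.7935 → Model B

Model B


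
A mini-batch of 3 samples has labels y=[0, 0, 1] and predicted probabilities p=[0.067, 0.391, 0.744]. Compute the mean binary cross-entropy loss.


L[0] = -ln(1-0.067) = -ln(0.933) = 0.0694
L[1] = -ln(1-0.391) = -ln(0.609) = 0.4959
L[2] = -ln(0.744) = 0.2957
mean = (0.0694 + 0.4959 + 0.2957)/3 = 0.287

0.287


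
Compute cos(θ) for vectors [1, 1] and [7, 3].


A·B = 1·7 + 1·3 = 10
‖A‖ = √2 = 1.4142, ‖B‖ = √58 = 7.6158
cos = 10/(√2·√58) = 10/√116 = 0.9285

0.9285


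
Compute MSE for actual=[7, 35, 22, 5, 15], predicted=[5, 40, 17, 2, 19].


Squared errors: (7-5)²=4, (35-40)²=25, (22-17)²=25, (5-2)²=9, (15-19)²=16
Sum = 79
MSE = 79/5 = 79/5

79/5


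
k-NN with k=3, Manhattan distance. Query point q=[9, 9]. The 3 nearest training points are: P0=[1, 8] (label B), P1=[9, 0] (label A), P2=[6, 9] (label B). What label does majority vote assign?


d(q,P0) = 9  (label B)
d(q,P1) = 9  (label A)
d(q,P2) = 3  (label B)
Votes: A=1, B=2
Majority → B

B


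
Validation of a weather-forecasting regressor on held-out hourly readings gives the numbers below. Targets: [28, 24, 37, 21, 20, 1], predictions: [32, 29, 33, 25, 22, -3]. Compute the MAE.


Absolute errors: |28-32|=4, |24-29|=5, |37-33|=4, |21-25|=4, |20-22|=2, |1+ 3|=4
Sum = 23
MAE = 23/6 = 23/6

23/6


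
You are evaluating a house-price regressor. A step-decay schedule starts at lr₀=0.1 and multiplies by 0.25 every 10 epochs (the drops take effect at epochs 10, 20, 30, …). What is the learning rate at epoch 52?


n_drops = ⌊52/10⌋ = 5
lr = 0.1·0.25^5 = 0.1·0.0009765625 = 0.00009765625

0.00009765625


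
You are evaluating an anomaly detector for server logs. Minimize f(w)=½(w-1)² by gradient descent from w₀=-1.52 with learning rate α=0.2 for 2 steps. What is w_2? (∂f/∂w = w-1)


step 1: grad = -1.52-1 = -2.52; w = -1.52 - 0.2·(-2.52) = -1.016
step 2: grad = -1.016-1 = -2.016; w = -1.016 - 0.2·(-2.016) = -0.6128

-0.6128


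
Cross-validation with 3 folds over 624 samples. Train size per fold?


Fold size = 624/3 = 208
Training per fold = 624 - 208 = 416

416


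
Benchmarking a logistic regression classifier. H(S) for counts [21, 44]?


Probabilities: [21/65, 44/65] ≈ [0.3231, 0.6769]
H = -((21/65)·log₂(21/65) + (44/65)·log₂(44/65))
  = 0.9077 bits

0.9077 bits


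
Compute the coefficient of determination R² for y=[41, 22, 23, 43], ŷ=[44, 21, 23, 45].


ȳ = 32.25
SS_res = Σ(y-ŷ)² = 14
SS_tot = Σ(y-ȳ)² = 382.75
R² = 1 - SS_res/SS_tot = 1 - 0.0366 = 0.9634

0.9634


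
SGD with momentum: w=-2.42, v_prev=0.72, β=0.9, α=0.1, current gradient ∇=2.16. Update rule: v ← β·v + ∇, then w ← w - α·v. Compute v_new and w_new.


v_new = 0.9·0.72 + 2.16 = 0.648 + 2.16 = 2.808
w_new = -2.42 - 0.1·2.808 = -2.42 - 0.2808 = -2.7008

v_new=2.808, w_new=-2.7008


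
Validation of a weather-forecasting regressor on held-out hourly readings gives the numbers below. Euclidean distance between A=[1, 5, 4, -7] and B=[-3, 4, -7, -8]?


d = √((1+ 3)² + (5-4)² + (4+ 7)² + (-7+ 8)²)
  = √(16 + 1 + 121 + 1)
  = √139 = 11.7898

11.7898


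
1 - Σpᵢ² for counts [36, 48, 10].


Probabilities: [36/94, 48/94, 10/94] ≈ [0.383, 0.5106, 0.1064]
Σpᵢ² = (1296 + 2304 + 100)/94² = 3700/8836
Gini = 1 - Σpᵢ² = 1 - 3700/8836 = 0.5813

0.5813


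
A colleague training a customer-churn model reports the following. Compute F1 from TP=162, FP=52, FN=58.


Precision = 162/214 = 0.757
Recall = 162/220 = 0.7364
F1 = 2·P·R/(P+R) = 2·TP/(2·TP+FP+FN) = 324/(324+52+58) = 324/434 = 0.7465

0.7465


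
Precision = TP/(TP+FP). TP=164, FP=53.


Precision = TP/(TP+FP)
= 164/(164+53)
= 164/217 = 75.58%

75.58%


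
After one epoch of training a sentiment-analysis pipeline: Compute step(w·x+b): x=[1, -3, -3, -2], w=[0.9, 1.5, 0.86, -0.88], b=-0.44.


z = (1)·(0.9) + (-3)·(1.5) + (-3)·(0.86) + (-2)·(-0.88) - 0.44
  = -4.86
step(z) = 0 (z<0)

0


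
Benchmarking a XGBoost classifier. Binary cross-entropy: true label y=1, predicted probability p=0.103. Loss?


BCE = -[y·ln(p) + (1-y)·ln(1-p)]
= -1·ln(0.103) - 0
= -ln(0.103) = 2.273

2.273


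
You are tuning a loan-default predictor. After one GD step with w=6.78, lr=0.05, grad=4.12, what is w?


w_new = w - α·∇
= 6.78 - 0.05·4.12
= 6.78 - 0.206
= 6.574

6.574


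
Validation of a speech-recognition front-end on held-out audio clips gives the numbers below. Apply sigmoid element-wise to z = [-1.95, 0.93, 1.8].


σ(-1.95) = 1/(1+e^1.95) = 0.1246
σ(0.93) = 1/(1+e^-0.93) = 0.7171
σ(1.8) = 1/(1+e^-1.8) = 0.8581
result = [0.1246, 0.7171, 0.8581]

[0.1246, 0.7171, 0.8581]


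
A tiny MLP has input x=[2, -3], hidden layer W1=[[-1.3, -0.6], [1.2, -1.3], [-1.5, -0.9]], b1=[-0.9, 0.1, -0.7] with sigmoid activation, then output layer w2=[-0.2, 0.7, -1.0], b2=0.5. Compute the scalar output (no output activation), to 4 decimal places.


z1[0] = (-1.3)·(2) + (-0.6)·(-3) - 0.9 = -1.7
z1[1] = (1.2)·(2) + (-1.3)·(-3) + 0.1 = 6.4
z1[2] = (-1.5)·(2) + (-0.9)·(-3) - 0.7 = -1.0
h = sigmoid(z1) = [0.1545, 0.9983, 0.2689]
output = (-0.2)·(0.1545) + (0.7)·(0.9983) + (-1.0)·(0.2689) + 0.5 = 0.899

0.899


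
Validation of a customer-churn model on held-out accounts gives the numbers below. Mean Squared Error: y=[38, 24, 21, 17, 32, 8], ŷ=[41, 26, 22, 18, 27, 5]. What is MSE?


Squared errors: (38-41)²=9, (24-26)²=4, (21-22)²=1, (17-18)²=1, (32-27)²=25, (8-5)²=9
Sum = 49
MSE = 49/6 = 49/6

49/6


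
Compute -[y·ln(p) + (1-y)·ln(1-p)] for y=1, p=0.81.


BCE = -[y·ln(p) + (1-y)·ln(1-p)]
= -1·ln(0.81) - 0
= -ln(0.81) = 0.2107

0.2107


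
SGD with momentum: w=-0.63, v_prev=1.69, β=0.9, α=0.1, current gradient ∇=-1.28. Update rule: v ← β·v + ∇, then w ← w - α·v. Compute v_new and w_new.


v_new = 0.9·1.69 - 1.28 = 1.521 - 1.28 = 0.241
w_new = -0.63 - 0.1·0.241 = -0.63 - 0.0241 = -0.6541

v_new=0.241, w_new=-0.6541


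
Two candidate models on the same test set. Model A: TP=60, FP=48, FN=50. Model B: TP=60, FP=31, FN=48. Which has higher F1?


Model A: P=60/108=0.5556, R=60/110=0.5455, F1=2PR/(P+R)=2TP/(2TP+FP+FN)=120/218=0.5505
Model B: P=60/91=0.6593, R=60/108=0.5556, F1=2PR/(P+R)=2TP/(2TP+FP+FN)=120/199=0.603
0.5505 < 0.603 → Model B

Model B


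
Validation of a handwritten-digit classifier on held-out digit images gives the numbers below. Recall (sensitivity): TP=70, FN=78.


Recall = TP/(TP+FN)
= 70/(70+78)
= 70/148 = 47.3%

47.3%


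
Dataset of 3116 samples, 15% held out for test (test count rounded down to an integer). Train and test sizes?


Test = ⌊3116·15/100⌋ = 467
Train = 3116 - 467 = 2649

Train: 2649, Test: 467


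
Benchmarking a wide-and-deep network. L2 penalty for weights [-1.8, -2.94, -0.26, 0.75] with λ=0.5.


‖w‖₂² = (-1.8)² + (-2.94)² + (-0.26)² + (0.75)²
     = 3.24 + 8.6436 + 0.0676 + 0.5625
     = 12.5137
λ·‖w‖₂² = 0.5·12.5137 = 6.25685

6.25685


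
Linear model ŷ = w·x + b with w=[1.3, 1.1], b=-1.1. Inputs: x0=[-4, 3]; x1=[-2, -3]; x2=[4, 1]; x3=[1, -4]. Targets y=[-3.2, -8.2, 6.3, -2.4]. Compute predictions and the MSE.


ŷ0 = (1.3)·(-4) + (1.1)·(3) - 1.1 = -3.0
ŷ1 = (1.3)·(-2) + (1.1)·(-3) - 1.1 = -7.0
ŷ2 = (1.3)·(4) + (1.1)·(1) - 1.1 = 5.2
ŷ3 = (1.3)·(1) + (1.1)·(-4) - 1.1 = -4.2
errors² = [0.04, 1.44, 1.21, 3.24]
MSE = 5.9300/4 = 1.4825

1.4825


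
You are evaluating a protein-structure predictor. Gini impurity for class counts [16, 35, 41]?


Probabilities: [16/92, 35/92, 41/92] ≈ [0.1739, 0.3804, 0.4457]
Σpᵢ² = (256 + 1225 + 1681)/92² = 3162/8464
Gini = 1 - Σpᵢ² = 1 - 3162/8464 = 0.6264

0.6264


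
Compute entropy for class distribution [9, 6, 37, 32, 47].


Probabilities: [9/131, 6/131, 37/131, 32/131, 47/131] ≈ [0.0687, 0.0458, 0.2824, 0.2443, 0.3588]
H = -((9/131)·log₂(9/131) + (6/131)·log₂(6/131) + (37/131)·log₂(37/131) + (32/131)·log₂(32/131) + (47/131)·log₂(47/131))
  = 2.0116 bits

2.0116 bits


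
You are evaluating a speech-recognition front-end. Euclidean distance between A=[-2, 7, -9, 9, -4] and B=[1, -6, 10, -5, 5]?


d = √((-2-1)² + (7+ 6)² + (-9-10)² + (9+ 5)² + (-4-5)²)
  = √(9 + 169 + 361 + 196 + 81)
  = √816 = 28.5657

28.5657


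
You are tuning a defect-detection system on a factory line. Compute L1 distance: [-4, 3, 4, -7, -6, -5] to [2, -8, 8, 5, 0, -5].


d = |-4-2| + |3+ 8| + |4-8| + |-7-5| + |-6-0| + |-5+ 5|
  = 6 + 11 + 4 + 12 + 6 + 0
  = 39

39


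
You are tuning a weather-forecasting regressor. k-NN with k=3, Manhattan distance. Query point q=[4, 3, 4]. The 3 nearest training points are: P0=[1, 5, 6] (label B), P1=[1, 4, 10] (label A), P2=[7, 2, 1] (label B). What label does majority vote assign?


d(q,P0) = 7  (label B)
d(q,P1) = 10  (label A)
d(q,P2) = 7  (label B)
Votes: A=1, B=2
Majority → B

B


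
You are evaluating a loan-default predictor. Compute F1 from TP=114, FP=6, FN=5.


Precision = 114/120 = 0.95
Recall = 114/119 = 0.958
F1 = 2·P·R/(P+R) = 2·TP/(2·TP+FP+FN) = 228/(228+6+5) = 228/239 = 0.954

0.954


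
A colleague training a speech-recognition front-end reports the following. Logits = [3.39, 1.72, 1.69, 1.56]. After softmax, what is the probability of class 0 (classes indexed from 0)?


Exponentials: e^3.39=29.666, e^1.72=5.5845, e^1.69=5.4195, e^1.56=4.7588
Sum = 45.4288
Softmax = [0.653, 0.1229, 0.1193, 0.1048]
p[0] = 29.666/45.4288 = 0.653

0.653
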